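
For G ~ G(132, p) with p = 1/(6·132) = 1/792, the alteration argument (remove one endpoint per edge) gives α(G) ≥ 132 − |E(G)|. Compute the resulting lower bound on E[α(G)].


E[|E(G)|] = C(132, 2)·p = 8646 · (1/792) = 131/12.
E[α(G)] ≥ n − E[|E(G)|] = 132 − 131/12 = 1453/12.
Numerically: ≈ 121.083.
(This is only a lower bound; the true E[α(G)] may be larger.)

E[α(G)] ≥ 1453/12 ≈ 121.083.


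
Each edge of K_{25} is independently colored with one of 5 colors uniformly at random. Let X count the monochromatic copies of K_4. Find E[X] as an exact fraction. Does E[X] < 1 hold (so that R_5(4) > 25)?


E[X] = C(25, 4) · 5^{1 − 6} = 12650 · 5^{−5} = 12650/3125.
As a reduced fraction: E[X] = 506/125 ≈ 4.0480.
Is E[X] < 1? NO.
Since E[X] ≥ 1, the first-moment bound is inconclusive at n = 25; it does NOT by itself certify R_5(4) > 25.

E[X] = 506/125 ≈ 4.0480; E[X] ≥ 1; first-moment method inconclusive here.


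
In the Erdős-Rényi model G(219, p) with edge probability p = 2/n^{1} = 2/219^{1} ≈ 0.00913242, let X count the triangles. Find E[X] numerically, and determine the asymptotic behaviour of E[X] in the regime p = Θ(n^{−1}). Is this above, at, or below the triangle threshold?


Number of potential triangles: C(219, 3) = 1726669.
Each occurs with probability p³ ≈ (0.00913242)³ ≈ 7.61653851e-07.
By linearity: E[X] = C(219, 3)·p³ ≈ 1726669 · 7.61653851e-07 ≈ 1.315124.
Here α = 1, so p = 2/n is exactly at the triangle threshold p ~ 1/n. Asymptotically E[X] → c³/6 = 2³/6 = 4/3 ≈ 1.333333, a bounded constant. In this regime the triangle count is asymptotically Poisson(c³/6).

E[X] ≈ 1.315124; in regime p = Θ(1/n^{1}) E[X] stays bounded (at the triangle threshold p ~ 1/n).


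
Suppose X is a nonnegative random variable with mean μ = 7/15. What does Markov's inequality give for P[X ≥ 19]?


μ = E[X] = 7/15, a = 19.
Markov: P[X ≥ 19] ≤ μ/a = (7/15)/19 = 7/285.
Numerically: ≈ 0.024561.
(Since a = 19 > μ = 0.466667, the bound 7/285 is < 1 and informative.)

P[X ≥ 19] ≤ 7/285 ≈ 0.024561.


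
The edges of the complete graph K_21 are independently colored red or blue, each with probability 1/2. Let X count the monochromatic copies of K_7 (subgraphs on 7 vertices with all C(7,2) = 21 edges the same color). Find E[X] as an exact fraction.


Let X = Σ_S X_S over the C(21, 7) = 116280 subsets S of size 7, where X_S = 1 if the K_7 on S is monochromatic.
For a fixed S, the K_7 on S has C(7, 2) = 21 edges. P[all 21 edges red] = (1/2)^21, and likewise for blue, so P[monochromatic] = 2·(1/2)^21 = 2^{1 − 21} = 1/1048576.
By linearity: E[X] = C(21, 7) · 2^{1 − 21} = 116280 · 1/1048576 = 14535/131072.
Numerically: E[X] ≈ 0.1109.

E[X] = C(21,7)·2^(1−C(7,2)) = 14535/131072 ≈ 0.1109.


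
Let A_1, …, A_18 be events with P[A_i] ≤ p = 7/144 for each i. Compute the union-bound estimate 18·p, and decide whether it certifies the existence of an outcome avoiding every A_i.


Union bound: P[∪_{i=1}^{18} A_i] ≤ Σ_i P[A_i] ≤ 18·p = 18·(7/144) = 7/8.
Numerically: 7/8 ≈ 0.875.
Is 7/8 < 1? YES.
Since P[∪ A_i] ≤ 7/8 < 1, the complement has P[∩ A_i^c] ≥ 1 − 7/8 = 1/8 > 0, so some outcome avoids every A_i.

18·p = 7/8 ≈ 0.875; existence CERTIFIED by the union bound.


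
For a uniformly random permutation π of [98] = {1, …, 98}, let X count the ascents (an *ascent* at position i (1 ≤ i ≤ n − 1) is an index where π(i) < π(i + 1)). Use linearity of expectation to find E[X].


Write X = Σ X_I over i = 1, …, 97, with X_I the indicator of one ascent.
There are 97 indicators.
For each fixed i, the pair (π(i), π(i+1)) is a uniformly random ordered pair of distinct values from {1, …, 98}; by symmetry P[π(i) < π(i+1)] = 1/2.
By linearity: E[X] = 97 · (1/2) = (98 − 1) · (1/2) = 97/2 ≈ 48.500.

E[X] = 97/2 = 48.500.


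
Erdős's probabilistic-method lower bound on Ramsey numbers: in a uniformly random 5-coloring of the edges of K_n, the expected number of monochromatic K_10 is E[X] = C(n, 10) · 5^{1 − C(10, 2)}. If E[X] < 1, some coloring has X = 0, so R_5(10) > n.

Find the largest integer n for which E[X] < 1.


We need C(n, 10) · 5^{1 − 45} < 1, i.e. C(n, 10) < 5^{45 − 1} = 5684341886080801486968994140625.
Check values of n near the boundary:
  n = 5389: C(5389, 10) = 5645340767466558997768874792926; 5645340767466558997768874792926 < 5684341886080801486968994140625? YES
  n = 5390: C(5390, 10) = 5655833965919099070255434039753; 5655833965919099070255434039753 < 5684341886080801486968994140625? YES
  n = 5391: C(5391, 10) = 5666344714787188828795213697883; 5666344714787188828795213697883 < 5684341886080801486968994140625? YES
  n = 5392: C(5392, 10) = 5676873040158402483252283957448; 5676873040158402483252283957448 < 5684341886080801486968994140625? YES
  n = 5393: C(5393, 10) = 5687418968154238267170642278008; 5687418968154238267170642278008 < 5684341886080801486968994140625? NO
The largest n with C(n, 10) < 5684341886080801486968994140625 is n = 5392 (where E[X] = 5676873040158402483252283957448/5684341886080801486968994140625 ≈ 0.99869). Hence R_5(10) > 5392, i.e. R_5(10) ≥ 5393.

Largest n = 5392; hence R_5(10) > 5392.


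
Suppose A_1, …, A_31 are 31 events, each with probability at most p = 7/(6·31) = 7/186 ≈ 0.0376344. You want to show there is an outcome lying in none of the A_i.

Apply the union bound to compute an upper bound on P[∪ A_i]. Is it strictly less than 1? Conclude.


Union bound: P[∪_{i=1}^{31} A_i] ≤ Σ_i P[A_i] ≤ 31·p = 31·(7/186) = 7/6.
Numerically: 7/6 ≈ 1.1666667.
Is 7/6 < 1? NO.
Since the bound 7/6 is ≥ 1, the union bound is uninformative here; it does NOT by itself certify existence.

31·p = 7/6 ≈ 1.1666667; existence NOT certified by the union bound.


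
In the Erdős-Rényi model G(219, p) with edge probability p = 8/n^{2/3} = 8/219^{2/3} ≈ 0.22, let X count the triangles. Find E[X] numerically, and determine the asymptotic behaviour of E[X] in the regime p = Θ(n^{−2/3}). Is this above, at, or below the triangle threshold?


Number of potential triangles: C(219, 3) = 1726669.
Each occurs with probability p³ ≈ (0.22)³ ≈ 1.06753e-02.
By linearity: E[X] = C(219, 3)·p³ ≈ 1726669 · 1.06753e-02 ≈ 18432.779.
Since α = 2/3 < 1, p = c/n^{2/3} ≫ 1/n is above the triangle threshold p ~ 1/n. Asymptotically E[X] ~ (c³/6)·n^{3(1−α)} = (8³/6)·n^{1} → ∞; triangles are abundant w.h.p.

E[X] ≈ 18432.779; in regime p = Θ(1/n^{2/3}) E[X] diverges (above the triangle threshold p ~ 1/n).


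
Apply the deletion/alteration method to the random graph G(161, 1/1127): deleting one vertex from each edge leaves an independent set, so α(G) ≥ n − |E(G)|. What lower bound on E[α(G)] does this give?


E[|E(G)|] = C(161, 2)·p = 12880 · (1/1127) = 80/7.
E[α(G)] ≥ n − E[|E(G)|] = 161 − 80/7 = 1047/7.
Numerically: ≈ 149.57143.
(This is only a lower bound; the true E[α(G)] may be larger.)

E[α(G)] ≥ 1047/7 ≈ 149.57143.


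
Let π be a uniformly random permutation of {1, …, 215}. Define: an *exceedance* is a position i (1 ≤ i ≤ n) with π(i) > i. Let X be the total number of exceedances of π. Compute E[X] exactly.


Write X = Σ_{i=1}^{215} X_i, where X_i = 1_{π(i) > i}.
For each fixed i, π(i) is uniform over {1, …, 215} (marginal of a uniform permutation), so P[π(i) > i] = (n − i)/n. Summing: Σ_{i=1}^{215} (n − i)/n = (0 + 1 + … + 214)/215 = 215(215 − 1)/(2·215) = (215 − 1)/2.
Hence E[X] = Σ_{i=1}^{215} (215 − i)/215 = 107 ≈ 107.000.

E[X] = 107 = 107.000.


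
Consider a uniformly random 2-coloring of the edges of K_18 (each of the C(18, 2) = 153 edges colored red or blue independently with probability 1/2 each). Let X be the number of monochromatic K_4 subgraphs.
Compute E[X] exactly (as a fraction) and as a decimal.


Let X = Σ_S X_S over the C(18, 4) = 3060 subsets S of size 4, where X_S = 1 if the K_4 on S is monochromatic.
For a fixed S, the K_4 on S has C(4, 2) = 6 edges. P[all 6 edges red] = (1/2)^6, and likewise for blue, so P[monochromatic] = 2·(1/2)^6 = 2^{1 − 6} = 1/32.
Summing: E[X] = C(18, 4) · 2^{1 − 6} = 3060 · 1/32 = 765/8.
Numerically: E[X] ≈ 95.625.

E[X] = C(18,4)·2^(1−C(4,2)) = 765/8 ≈ 95.625.


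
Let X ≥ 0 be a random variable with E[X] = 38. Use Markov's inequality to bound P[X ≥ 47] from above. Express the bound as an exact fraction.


μ = E[X] = 38, a = 47.
Markov: P[X ≥ 47] ≤ μ/a = (38)/47 = 38/47.
Numerically: ≈ 0.808511.
(Since a = 47 > μ = 38.000000, the bound 38/47 is < 1 and informative.)

P[X ≥ 47] ≤ 38/47 ≈ 0.808511.


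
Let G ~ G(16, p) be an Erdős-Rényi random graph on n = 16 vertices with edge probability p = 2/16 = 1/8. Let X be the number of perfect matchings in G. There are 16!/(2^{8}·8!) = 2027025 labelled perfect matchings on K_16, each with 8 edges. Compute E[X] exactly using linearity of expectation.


K_16 has 16!/(2^{8}·8!) = 2027025 labelled perfect matchings.
For each such perfect matching H, let X_H = 1 if all 8 edges of H are present in G. Then P[X_H = 1] = p^{8} = (1/8)^{8} = 1/16777216.
By linearity of expectation: E[X] = Σ_H E[X_H] = 2027025 · p^{8} = 2027025 · 1/16777216 = 2027025/16777216.
Numerically: E[X] ≈ 0.121.

E[X] = 2027025 · (1/8)^{8} = 2027025/16777216 ≈ 0.121.


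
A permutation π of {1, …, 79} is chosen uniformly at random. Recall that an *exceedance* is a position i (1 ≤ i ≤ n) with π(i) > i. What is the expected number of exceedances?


Write X = Σ_{i=1}^{79} X_i, where X_i = 1_{π(i) > i}.
For each fixed i, π(i) is uniform over {1, …, 79} (marginal of a uniform permutation), so P[π(i) > i] = (n − i)/n. Summing: Σ_{i=1}^{79} (n − i)/n = (0 + 1 + … + 78)/79 = 79(79 − 1)/(2·79) = (79 − 1)/2.
Hence E[X] = Σ_{i=1}^{79} (79 − i)/79 = 39 ≈ 39.0000.

E[X] = 39 = 39.0000.


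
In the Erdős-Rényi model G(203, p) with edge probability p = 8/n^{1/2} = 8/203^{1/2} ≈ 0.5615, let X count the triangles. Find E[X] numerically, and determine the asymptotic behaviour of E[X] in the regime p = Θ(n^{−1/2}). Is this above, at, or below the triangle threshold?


Number of potential triangles: C(203, 3) = 1373701.
Each occurs with probability p³ ≈ (0.5615)³ ≈ 1.770215e-01.
By linearity: E[X] = C(203, 3)·p³ ≈ 1373701 · 1.770215e-01 ≈ 243174.5487.
Since α = 1/2 < 1, p = c/n^{1/2} ≫ 1/n is above the triangle threshold p ~ 1/n. Asymptotically E[X] ~ (c³/6)·n^{3(1−α)} = (8³/6)·n^{1.5} → ∞; triangles are abundant w.h.p.

E[X] ≈ 243174.5487; in regime p = Θ(1/n^{1/2}) E[X] diverges (above the triangle threshold p ~ 1/n).


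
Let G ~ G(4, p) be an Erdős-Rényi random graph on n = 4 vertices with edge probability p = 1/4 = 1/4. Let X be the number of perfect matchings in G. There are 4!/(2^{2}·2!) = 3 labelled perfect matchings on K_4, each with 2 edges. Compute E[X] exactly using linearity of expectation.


K_4 has 4!/(2^{2}·2!) = 3 labelled perfect matchings.
For each such perfect matching H, let X_H = 1 if all 2 edges of H are present in G. Then P[X_H = 1] = p^{2} = (1/4)^{2} = 1/16.
Summing the indicators: E[X] = Σ_H E[X_H] = 3 · p^{2} = 3 · 1/16 = 3/16.
Numerically: E[X] ≈ 0.1875.

E[X] = 3 · (1/4)^{2} = 3/16 ≈ 0.1875.


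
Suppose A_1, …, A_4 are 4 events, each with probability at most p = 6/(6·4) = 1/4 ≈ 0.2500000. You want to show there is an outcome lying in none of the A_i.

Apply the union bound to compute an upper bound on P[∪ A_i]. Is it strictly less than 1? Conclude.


Union bound: P[∪_{i=1}^{4} A_i] ≤ Σ_i P[A_i] ≤ 4·p = 4·(1/4) = 1.
Numerically: 1 ≈ 1.0000000.
Is 1 < 1? NO.
Since the bound 1 is ≥ 1, the union bound is uninformative here; it does NOT by itself certify existence.

4·p = 1 ≈ 1.0000000; existence NOT certified by the union bound.


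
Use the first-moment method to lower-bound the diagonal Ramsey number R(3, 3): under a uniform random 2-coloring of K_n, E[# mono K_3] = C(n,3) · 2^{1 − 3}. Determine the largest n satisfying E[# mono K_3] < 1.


We need C(n, 3) · 2^{1 − 3} < 1, i.e. C(n, 3) < 2^{3 − 1} = 4.
Check values of n near the boundary:
  n = 3: C(3, 3) = 1; 1 < 4? YES
  n = 4: C(4, 3) = 4; 4 < 4? NO
The largest n with C(n, 3) < 4 is n = 3 (where E[X] = 1/4 ≈ 0.250000). Hence R(3, 3) > 3, i.e. R(3, 3) ≥ 4.

Largest n = 3; hence R(3, 3) > 3.


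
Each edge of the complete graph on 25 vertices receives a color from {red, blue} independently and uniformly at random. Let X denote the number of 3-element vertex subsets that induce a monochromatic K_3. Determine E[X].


Let X = Σ_S X_S over the C(25, 3) = 2300 subsets S of size 3, where X_S = 1 if the K_3 on S is monochromatic.
For a fixed S, the K_3 on S has C(3, 2) = 3 edges. P[all 3 edges red] = (1/2)^3, and likewise for blue, so P[monochromatic] = 2·(1/2)^3 = 2^{1 − 3} = 1/4.
By linearity of expectation: E[X] = C(25, 3) · 2^{1 − 3} = 2300 · 1/4 = 575.
Numerically: E[X] ≈ 575.00000.

E[X] = C(25,3)·2^(1−C(3,2)) = 575 ≈ 575.00000.


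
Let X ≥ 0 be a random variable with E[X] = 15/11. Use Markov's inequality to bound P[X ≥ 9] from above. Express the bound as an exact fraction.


μ = E[X] = 15/11, a = 9.
Markov: P[X ≥ 9] ≤ μ/a = (15/11)/9 = 5/33.
Numerically: ≈ 0.152.
(Since a = 9 > μ = 1.364, the bound 5/33 is < 1 and informative.)

P[X ≥ 9] ≤ 5/33 ≈ 0.152.


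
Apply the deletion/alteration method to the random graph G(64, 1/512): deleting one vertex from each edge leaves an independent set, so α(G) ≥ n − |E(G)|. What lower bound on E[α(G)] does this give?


E[|E(G)|] = C(64, 2)·p = 2016 · (1/512) = 63/16.
E[α(G)] ≥ n − E[|E(G)|] = 64 − 63/16 = 961/16.
Numerically: ≈ 60.0625.
(This is only a lower bound; the true E[α(G)] may be larger.)

E[α(G)] ≥ 961/16 ≈ 60.0625.


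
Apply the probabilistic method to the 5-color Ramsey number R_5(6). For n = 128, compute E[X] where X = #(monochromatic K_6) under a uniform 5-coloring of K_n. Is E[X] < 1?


E[X] = C(128, 6) · 5^{1 − 15} = 5423611200 · 5^{−14} = 5423611200/6103515625.
As a reduced fraction: E[X] = 216944448/244140625 ≈ 0.8886.
Is E[X] < 1? YES.
Since E[X] < 1, there exists a 5-coloring of K_{128} with no monochromatic K_6; hence R_5(6) > 128.

E[X] = 216944448/244140625 ≈ 0.8886; E[X] < 1, so R_5(6) > 128.


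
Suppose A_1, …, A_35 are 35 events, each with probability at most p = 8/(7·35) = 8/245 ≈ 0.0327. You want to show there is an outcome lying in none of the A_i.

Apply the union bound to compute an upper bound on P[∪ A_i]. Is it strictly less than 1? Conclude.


Union bound: P[∪_{i=1}^{35} A_i] ≤ Σ_i P[A_i] ≤ 35·p = 35·(8/245) = 8/7.
Numerically: 8/7 ≈ 1.1429.
Is 8/7 < 1? NO.
Since the bound 8/7 is ≥ 1, the union bound is uninformative here; it does NOT by itself certify existence.

35·p = 8/7 ≈ 1.1429; existence NOT certified by the union bound.


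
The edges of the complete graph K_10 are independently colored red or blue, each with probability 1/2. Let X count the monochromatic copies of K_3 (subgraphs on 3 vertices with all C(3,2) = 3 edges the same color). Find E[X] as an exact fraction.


Let X = Σ_S X_S over the C(10, 3) = 120 subsets S of size 3, where X_S = 1 if the K_3 on S is monochromatic.
For a fixed S, the K_3 on S has C(3, 2) = 3 edges. P[all 3 edges red] = (1/2)^3, and likewise for blue, so P[monochromatic] = 2·(1/2)^3 = 2^{1 − 3} = 1/4.
By linearity: E[X] = C(10, 3) · 2^{1 − 3} = 120 · 1/4 = 30.
Numerically: E[X] ≈ 30.000000.

E[X] = C(10,3)·2^(1−C(3,2)) = 30 ≈ 30.000000.


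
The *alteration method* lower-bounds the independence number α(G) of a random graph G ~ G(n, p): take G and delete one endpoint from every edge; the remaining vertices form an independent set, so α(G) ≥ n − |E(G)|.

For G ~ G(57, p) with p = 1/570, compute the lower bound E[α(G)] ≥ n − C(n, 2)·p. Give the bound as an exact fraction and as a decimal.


E[|E(G)|] = C(57, 2)·p = 1596 · (1/570) = 14/5.
E[α(G)] ≥ n − E[|E(G)|] = 57 − 14/5 = 271/5.
Numerically: ≈ 54.2000.
(This is only a lower bound; the true E[α(G)] may be larger.)

E[α(G)] ≥ 271/5 ≈ 54.2000.


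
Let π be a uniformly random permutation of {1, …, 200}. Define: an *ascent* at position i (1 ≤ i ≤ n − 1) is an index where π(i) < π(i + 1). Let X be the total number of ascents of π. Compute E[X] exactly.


Write X = Σ X_I over i = 1, …, 199, with X_I the indicator of one ascent.
There are 199 indicators.
For each fixed i, the pair (π(i), π(i+1)) is a uniformly random ordered pair of distinct values from {1, …, 200}; by symmetry P[π(i) < π(i+1)] = 1/2.
By linearity: E[X] = 199 · (1/2) = (200 − 1) · (1/2) = 199/2 ≈ 99.50000.

E[X] = 199/2 = 99.50000.


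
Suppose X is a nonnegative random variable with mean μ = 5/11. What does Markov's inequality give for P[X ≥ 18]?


μ = E[X] = 5/11, a = 18.
Markov: P[X ≥ 18] ≤ μ/a = (5/11)/18 = 5/198.
Numerically: ≈ 0.025253.
(Since a = 18 > μ = 0.454545, the bound 5/198 is < 1 and informative.)

P[X ≥ 18] ≤ 5/198 ≈ 0.025253.


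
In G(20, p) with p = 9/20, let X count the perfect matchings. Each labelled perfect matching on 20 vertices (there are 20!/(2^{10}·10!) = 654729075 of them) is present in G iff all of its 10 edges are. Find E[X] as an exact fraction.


K_20 has 20!/(2^{10}·10!) = 654729075 labelled perfect matchings.
For each such perfect matching H, let X_H = 1 if all 10 edges of H are present in G. Then P[X_H = 1] = p^{10} = (9/20)^{10} = 3486784401/10240000000000.
By linearity of expectation: E[X] = Σ_H E[X_H] = 654729075 · p^{10} = 654729075 · 3486784401/10240000000000 = 91315965023646363/409600000000.
Numerically: E[X] ≈ 2.229e+05.

E[X] = 654729075 · (9/20)^{10} = 91315965023646363/409600000000 ≈ 2.229e+05.


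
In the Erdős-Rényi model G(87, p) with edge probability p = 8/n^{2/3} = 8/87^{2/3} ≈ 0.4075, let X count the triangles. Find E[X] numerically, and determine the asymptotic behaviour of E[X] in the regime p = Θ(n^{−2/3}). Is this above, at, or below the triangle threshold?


Number of potential triangles: C(87, 3) = 105995.
Each occurs with probability p³ ≈ (0.4075)³ ≈ 6.764434e-02.
By linearity: E[X] = C(87, 3)·p³ ≈ 105995 · 6.764434e-02 ≈ 7169.9617.
Since α = 2/3 < 1, p = c/n^{2/3} ≫ 1/n is above the triangle threshold p ~ 1/n. Asymptotically E[X] ~ (c³/6)·n^{3(1−α)} = (8³/6)·n^{1} → ∞; triangles are abundant w.h.p.

E[X] ≈ 7169.9617; in regime p = Θ(1/n^{2/3}) E[X] diverges (above the triangle threshold p ~ 1/n).


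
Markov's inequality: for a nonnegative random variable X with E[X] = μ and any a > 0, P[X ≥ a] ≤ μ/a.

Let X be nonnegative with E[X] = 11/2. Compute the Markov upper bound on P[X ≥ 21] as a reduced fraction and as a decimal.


μ = E[X] = 11/2, a = 21.
Markov: P[X ≥ 21] ≤ μ/a = (11/2)/21 = 11/42.
Numerically: ≈ 0.261905.
(Since a = 21 > μ = 5.500000, the bound 11/42 is < 1 and informative.)

P[X ≥ 21] ≤ 11/42 ≈ 0.261905.


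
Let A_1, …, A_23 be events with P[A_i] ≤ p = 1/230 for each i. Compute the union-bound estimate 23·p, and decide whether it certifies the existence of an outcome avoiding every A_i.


Union bound: P[∪_{i=1}^{23} A_i] ≤ Σ_i P[A_i] ≤ 23·p = 23·(1/230) = 1/10.
Numerically: 1/10 ≈ 0.1000.
Is 1/10 < 1? YES.
Since P[∪ A_i] ≤ 1/10 < 1, the complement has P[∩ A_i^c] ≥ 1 − 1/10 = 9/10 > 0, so some outcome avoids every A_i.

23·p = 1/10 ≈ 0.1000; existence CERTIFIED by the union bound.


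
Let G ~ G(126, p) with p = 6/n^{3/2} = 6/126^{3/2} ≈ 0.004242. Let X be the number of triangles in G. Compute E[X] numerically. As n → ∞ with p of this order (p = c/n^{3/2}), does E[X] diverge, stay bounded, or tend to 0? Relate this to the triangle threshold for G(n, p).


Number of potential triangles: C(126, 3) = 325500.
Each occurs with probability p³ ≈ (0.004242)³ ≈ 7.634600e-08.
By linearity: E[X] = C(126, 3)·p³ ≈ 325500 · 7.634600e-08 ≈ 0.0249.
Since α = 3/2 > 1, p = c/n^{3/2} = o(1/n) is below the triangle threshold p ~ 1/n. Asymptotically E[X] ~ (c³/6)·n^{3(1−α)} = (6³/6)·n^{-1.5} → 0, so by Markov's inequality G has no triangles w.h.p.

E[X] ≈ 0.0249; in regime p = Θ(1/n^{3/2}) E[X] tends to 0 (below the triangle threshold p ~ 1/n).


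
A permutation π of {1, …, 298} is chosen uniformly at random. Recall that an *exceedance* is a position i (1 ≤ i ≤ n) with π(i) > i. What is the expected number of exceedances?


Write X = Σ_{i=1}^{298} X_i, where X_i = 1_{π(i) > i}.
For each fixed i, π(i) is uniform over {1, …, 298} (marginal of a uniform permutation), so P[π(i) > i] = (n − i)/n. Summing: Σ_{i=1}^{298} (n − i)/n = (0 + 1 + … + 297)/298 = 298(298 − 1)/(2·298) = (298 − 1)/2.
Hence E[X] = Σ_{i=1}^{298} (298 − i)/298 = 297/2 ≈ 148.50000.

E[X] = 297/2 = 148.50000.


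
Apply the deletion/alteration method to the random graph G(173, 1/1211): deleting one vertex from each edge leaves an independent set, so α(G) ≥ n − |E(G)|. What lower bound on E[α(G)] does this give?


E[|E(G)|] = C(173, 2)·p = 14878 · (1/1211) = 86/7.
E[α(G)] ≥ n − E[|E(G)|] = 173 − 86/7 = 1125/7.
Numerically: ≈ 160.7143.
(This is only a lower bound; the true E[α(G)] may be larger.)

E[α(G)] ≥ 1125/7 ≈ 160.7143.


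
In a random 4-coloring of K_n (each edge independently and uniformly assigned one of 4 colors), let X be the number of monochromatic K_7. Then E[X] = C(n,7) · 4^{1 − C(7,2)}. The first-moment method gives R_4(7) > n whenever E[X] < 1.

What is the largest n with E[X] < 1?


We need C(n, 7) · 4^{1 − 21} < 1, i.e. C(n, 7) < 4^{21 − 1} = 1099511627776.
Check values of n near the boundary:
  n = 179: C(179, 7) = 1037437234460; 1037437234460 < 1099511627776? YES
  n = 180: C(180, 7) = 1079414463600; 1079414463600 < 1099511627776? YES
  n = 181: C(181, 7) = 1122839183400; 1122839183400 < 1099511627776? NO
  n = 182: C(182, 7) = 1167752750736; 1167752750736 < 1099511627776? NO
The largest n with C(n, 7) < 1099511627776 is n = 180 (where E[X] = 67463403975/68719476736 ≈ 0.9817). Hence R_4(7) > 180, i.e. R_4(7) ≥ 181.

Largest n = 180; hence R_4(7) > 180.


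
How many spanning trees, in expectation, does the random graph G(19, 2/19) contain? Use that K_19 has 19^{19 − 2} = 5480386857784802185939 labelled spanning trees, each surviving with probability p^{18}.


K_19 has 19^{19 − 2} = 5480386857784802185939 labelled spanning trees.
For each such spanning tree H, let X_H = 1 if all 18 edges of H are present in G. Then P[X_H = 1] = p^{18} = (2/19)^{18} = 262144/104127350297911241532841.
By linearity of expectation: E[X] = Σ_H E[X_H] = 5480386857784802185939 · p^{18} = 5480386857784802185939 · 262144/104127350297911241532841 = 262144/19.
Numerically: E[X] ≈ 13797.1.

E[X] = 5480386857784802185939 · (2/19)^{18} = 262144/19 ≈ 13797.1.


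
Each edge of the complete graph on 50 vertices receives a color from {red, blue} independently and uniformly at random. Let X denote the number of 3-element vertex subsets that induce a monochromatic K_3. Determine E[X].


Let X = Σ_S X_S over the C(50, 3) = 19600 subsets S of size 3, where X_S = 1 if the K_3 on S is monochromatic.
For a fixed S, the K_3 on S has C(3, 2) = 3 edges. P[all 3 edges red] = (1/2)^3, and likewise for blue, so P[monochromatic] = 2·(1/2)^3 = 2^{1 − 3} = 1/4.
By linearity of expectation: E[X] = C(50, 3) · 2^{1 − 3} = 19600 · 1/4 = 4900.
Numerically: E[X] ≈ 4900.00000.

E[X] = C(50,3)·2^(1−C(3,2)) = 4900 ≈ 4900.00000.


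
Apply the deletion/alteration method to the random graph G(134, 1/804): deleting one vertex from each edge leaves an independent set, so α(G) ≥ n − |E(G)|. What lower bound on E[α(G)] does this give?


E[|E(G)|] = C(134, 2)·p = 8911 · (1/804) = 133/12.
E[α(G)] ≥ n − E[|E(G)|] = 134 − 133/12 = 1475/12.
Numerically: ≈ 122.916667.
(This is only a lower bound; the true E[α(G)] may be larger.)

E[α(G)] ≥ 1475/12 ≈ 122.916667.


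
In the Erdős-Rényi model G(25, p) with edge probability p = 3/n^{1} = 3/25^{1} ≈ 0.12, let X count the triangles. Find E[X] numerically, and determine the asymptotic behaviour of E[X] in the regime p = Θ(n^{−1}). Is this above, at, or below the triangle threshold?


Number of potential triangles: C(25, 3) = 2300.
Each occurs with probability p³ ≈ (0.12)³ ≈ 1.72800e-03.
By linearity: E[X] = C(25, 3)·p³ ≈ 2300 · 1.72800e-03 ≈ 3.974.
Here α = 1, so p = 3/n is exactly at the triangle threshold p ~ 1/n. Asymptotically E[X] → c³/6 = 3³/6 = 9/2 ≈ 4.500, a bounded constant. In this regime the triangle count is asymptotically Poisson(c³/6).

E[X] ≈ 3.974; in regime p = Θ(1/n^{1}) E[X] stays bounded (at the triangle threshold p ~ 1/n).


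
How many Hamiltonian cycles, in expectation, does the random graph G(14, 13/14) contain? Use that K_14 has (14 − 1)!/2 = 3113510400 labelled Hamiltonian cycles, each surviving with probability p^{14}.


K_14 has (14 − 1)!/2 = 3113510400 labelled Hamiltonian cycles.
For each such Hamiltonian cycle H, let X_H = 1 if all 14 edges of H are present in G. Then P[X_H = 1] = p^{14} = (13/14)^{14} = 3937376385699289/11112006825558016.
By linearity of expectation: E[X] = Σ_H E[X_H] = 3113510400 · p^{14} = 3113510400 · 3937376385699289/11112006825558016 = 3420497300666614836525/3100448333024.
Numerically: E[X] ≈ 1.1e+09.

E[X] = 3113510400 · (13/14)^{14} = 3420497300666614836525/3100448333024 ≈ 1.1e+09.


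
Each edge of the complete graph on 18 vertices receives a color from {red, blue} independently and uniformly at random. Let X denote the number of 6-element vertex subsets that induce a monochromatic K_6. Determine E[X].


Let X = Σ_S X_S over the C(18, 6) = 18564 subsets S of size 6, where X_S = 1 if the K_6 on S is monochromatic.
For a fixed S, the K_6 on S has C(6, 2) = 15 edges. P[all 15 edges red] = (1/2)^15, and likewise for blue, so P[monochromatic] = 2·(1/2)^15 = 2^{1 − 15} = 1/16384.
Summing: E[X] = C(18, 6) · 2^{1 − 15} = 18564 · 1/16384 = 4641/4096.
Numerically: E[X] ≈ 1.133.

E[X] = C(18,6)·2^(1−C(6,2)) = 4641/4096 ≈ 1.133.


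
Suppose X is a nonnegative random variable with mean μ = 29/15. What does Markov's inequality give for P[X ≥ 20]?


μ = E[X] = 29/15, a = 20.
Markov: P[X ≥ 20] ≤ μ/a = (29/15)/20 = 29/300.
Numerically: ≈ 0.09667.
(Since a = 20 > μ = 1.93333, the bound 29/300 is < 1 and informative.)

P[X ≥ 20] ≤ 29/300 ≈ 0.09667.


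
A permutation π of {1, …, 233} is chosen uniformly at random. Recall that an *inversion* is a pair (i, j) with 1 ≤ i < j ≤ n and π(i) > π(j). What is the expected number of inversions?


Write X = Σ X_I over the C(233, 2) = 27028 pairs i < j, with X_I the indicator of one inversion.
There are 27028 indicators.
For each fixed pair i < j, the values π(i) and π(j) are two distinct elements of {1, …, 233} in uniformly random order; by symmetry P[π(i) > π(j)] = 1/2.
By linearity: E[X] = 27028 · (1/2) = C(233, 2) · (1/2) = 27028/2 = 13514 ≈ 13514.000000.

E[X] = 13514 = 13514.000000.


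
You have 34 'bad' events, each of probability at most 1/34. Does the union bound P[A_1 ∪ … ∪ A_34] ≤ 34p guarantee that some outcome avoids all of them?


Union bound: P[∪_{i=1}^{34} A_i] ≤ Σ_i P[A_i] ≤ 34·p = 34·(1/34) = 1.
Numerically: 1 ≈ 1.000000.
Is 1 < 1? NO.
Since the bound 1 is ≥ 1, the union bound is uninformative here; it does NOT by itself certify existence.

34·p = 1 ≈ 1.000000; existence NOT certified by the union bound.


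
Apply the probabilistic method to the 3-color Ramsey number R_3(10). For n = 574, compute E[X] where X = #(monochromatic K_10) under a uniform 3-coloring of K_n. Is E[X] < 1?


E[X] = C(574, 10) · 3^{1 − 45} = 988824035203816502691 · 3^{−44} = 988824035203816502691/984770902183611232881.
As a reduced fraction: E[X] = 109869337244868500299/109418989131512359209 ≈ 1.0041158.
Is E[X] < 1? NO.
Since E[X] ≥ 1, the first-moment bound is inconclusive at n = 574; it does NOT by itself certify R_3(10) > 574.

E[X] = 109869337244868500299/109418989131512359209 ≈ 1.0041158; E[X] ≥ 1; first-moment method inconclusive here.


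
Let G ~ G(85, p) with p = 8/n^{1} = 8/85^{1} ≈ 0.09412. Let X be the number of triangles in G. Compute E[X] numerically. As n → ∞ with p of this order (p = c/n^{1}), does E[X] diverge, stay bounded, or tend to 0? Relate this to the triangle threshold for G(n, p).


Number of potential triangles: C(85, 3) = 98770.
Each occurs with probability p³ ≈ (0.09412)³ ≈ 8.337065e-04.
By linearity: E[X] = C(85, 3)·p³ ≈ 98770 · 8.337065e-04 ≈ 82.3452.
Here α = 1, so p = 8/n is exactly at the triangle threshold p ~ 1/n. Asymptotically E[X] → c³/6 = 8³/6 = 256/3 ≈ 85.3333, a bounded constant. In this regime the triangle count is asymptotically Poisson(c³/6).

E[X] ≈ 82.3452; in regime p = Θ(1/n^{1}) E[X] stays bounded (at the triangle threshold p ~ 1/n).


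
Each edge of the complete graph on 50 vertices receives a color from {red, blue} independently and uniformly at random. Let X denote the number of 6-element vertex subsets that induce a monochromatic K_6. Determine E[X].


Let X = Σ_S X_S over the C(50, 6) = 15890700 subsets S of size 6, where X_S = 1 if the K_6 on S is monochromatic.
For a fixed S, the K_6 on S has C(6, 2) = 15 edges. P[all 15 edges red] = (1/2)^15, and likewise for blue, so P[monochromatic] = 2·(1/2)^15 = 2^{1 − 15} = 1/16384.
By linearity of expectation: E[X] = C(50, 6) · 2^{1 − 15} = 15890700 · 1/16384 = 3972675/4096.
Numerically: E[X] ≈ 969.8914.

E[X] = C(50,6)·2^(1−C(6,2)) = 3972675/4096 ≈ 969.8914.


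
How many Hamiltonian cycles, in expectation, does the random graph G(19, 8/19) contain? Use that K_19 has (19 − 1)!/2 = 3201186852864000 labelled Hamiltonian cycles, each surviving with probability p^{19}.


K_19 has (19 − 1)!/2 = 3201186852864000 labelled Hamiltonian cycles.
For each such Hamiltonian cycle H, let X_H = 1 if all 19 edges of H are present in G. Then P[X_H = 1] = p^{19} = (8/19)^{19} = 144115188075855872/1978419655660313589123979.
Summing the indicators: E[X] = Σ_H E[X_H] = 3201186852864000 · p^{19} = 3201186852864000 · 144115188075855872/1978419655660313589123979 = 461339645366452518590934417408000/1978419655660313589123979.
Numerically: E[X] ≈ 2.3319e+08.

E[X] = 3201186852864000 · (8/19)^{19} = 461339645366452518590934417408000/1978419655660313589123979 ≈ 2.3319e+08.


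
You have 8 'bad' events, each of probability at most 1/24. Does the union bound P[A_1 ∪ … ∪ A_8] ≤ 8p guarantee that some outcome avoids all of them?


Union bound: P[∪_{i=1}^{8} A_i] ≤ Σ_i P[A_i] ≤ 8·p = 8·(1/24) = 1/3.
Numerically: 1/3 ≈ 0.333.
Is 1/3 < 1? YES.
Since P[∪ A_i] ≤ 1/3 < 1, the complement has P[∩ A_i^c] ≥ 1 − 1/3 = 2/3 > 0, so some outcome avoids every A_i.

8·p = 1/3 ≈ 0.333; existence CERTIFIED by the union bound.


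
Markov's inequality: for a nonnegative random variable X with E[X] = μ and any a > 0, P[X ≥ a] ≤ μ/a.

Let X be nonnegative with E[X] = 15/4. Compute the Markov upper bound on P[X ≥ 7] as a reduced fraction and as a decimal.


μ = E[X] = 15/4, a = 7.
Markov: P[X ≥ 7] ≤ μ/a = (15/4)/7 = 15/28.
Numerically: ≈ 0.536.
(Since a = 7 > μ = 3.750, the bound 15/28 is < 1 and informative.)

P[X ≥ 7] ≤ 15/28 ≈ 0.536.


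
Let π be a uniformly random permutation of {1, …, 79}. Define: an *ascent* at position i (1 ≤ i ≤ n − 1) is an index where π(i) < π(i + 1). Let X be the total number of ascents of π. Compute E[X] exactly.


Write X = Σ X_I over i = 1, …, 78, with X_I the indicator of one ascent.
There are 78 indicators.
For each fixed i, the pair (π(i), π(i+1)) is a uniformly random ordered pair of distinct values from {1, …, 79}; by symmetry P[π(i) < π(i+1)] = 1/2.
By linearity: E[X] = 78 · (1/2) = (79 − 1) · (1/2) = 39 ≈ 39.000.

E[X] = 39 = 39.000.


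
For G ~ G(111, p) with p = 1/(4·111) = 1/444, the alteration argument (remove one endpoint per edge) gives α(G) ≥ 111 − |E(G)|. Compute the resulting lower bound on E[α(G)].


E[|E(G)|] = C(111, 2)·p = 6105 · (1/444) = 55/4.
E[α(G)] ≥ n − E[|E(G)|] = 111 − 55/4 = 389/4.
Numerically: ≈ 97.250000.
(This is only a lower bound; the true E[α(G)] may be larger.)

E[α(G)] ≥ 389/4 ≈ 97.250000.


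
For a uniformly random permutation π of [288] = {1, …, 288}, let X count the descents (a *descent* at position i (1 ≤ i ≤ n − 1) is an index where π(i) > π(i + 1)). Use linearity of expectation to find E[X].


Write X = Σ X_I over i = 1, …, 287, with X_I the indicator of one descent.
There are 287 indicators.
For each fixed i, the pair (π(i), π(i+1)) is a uniformly random ordered pair of distinct values from {1, …, 288}; by symmetry P[π(i) > π(i+1)] = 1/2.
By linearity: E[X] = 287 · (1/2) = (288 − 1) · (1/2) = 287/2 ≈ 143.500000.

E[X] = 287/2 = 143.500000.


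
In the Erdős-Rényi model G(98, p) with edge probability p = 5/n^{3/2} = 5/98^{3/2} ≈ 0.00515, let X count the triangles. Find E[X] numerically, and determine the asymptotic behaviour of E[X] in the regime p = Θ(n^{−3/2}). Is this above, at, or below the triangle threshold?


Number of potential triangles: C(98, 3) = 152096.
Each occurs with probability p³ ≈ (0.00515)³ ≈ 1.36897e-07.
By linearity: E[X] = C(98, 3)·p³ ≈ 152096 · 1.36897e-07 ≈ 0.021.
Since α = 3/2 > 1, p = c/n^{3/2} = o(1/n) is below the triangle threshold p ~ 1/n. Asymptotically E[X] ~ (c³/6)·n^{3(1−α)} = (5³/6)·n^{-1.5} → 0, so by Markov's inequality G has no triangles w.h.p.

E[X] ≈ 0.021; in regime p = Θ(1/n^{3/2}) E[X] tends to 0 (below the triangle threshold p ~ 1/n).


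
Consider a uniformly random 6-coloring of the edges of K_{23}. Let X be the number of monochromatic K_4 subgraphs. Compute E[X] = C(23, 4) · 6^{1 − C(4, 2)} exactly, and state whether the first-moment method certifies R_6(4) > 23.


E[X] = C(23, 4) · 6^{1 − 6} = 8855 · 6^{−5} = 8855/7776.
As a reduced fraction: E[X] = 8855/7776 ≈ 1.1388.
Is E[X] < 1? NO.
Since E[X] ≥ 1, the first-moment bound is inconclusive at n = 23; it does NOT by itself certify R_6(4) > 23.

E[X] = 8855/7776 ≈ 1.1388; E[X] ≥ 1; first-moment method inconclusive here.


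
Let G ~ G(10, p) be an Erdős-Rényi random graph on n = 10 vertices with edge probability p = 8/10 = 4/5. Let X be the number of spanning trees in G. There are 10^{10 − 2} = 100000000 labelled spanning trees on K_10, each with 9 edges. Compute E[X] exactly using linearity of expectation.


K_10 has 10^{10 − 2} = 100000000 labelled spanning trees.
For each such spanning tree H, let X_H = 1 if all 9 edges of H are present in G. Then P[X_H = 1] = p^{9} = (4/5)^{9} = 262144/1953125.
By linearity: E[X] = Σ_H E[X_H] = 100000000 · p^{9} = 100000000 · 262144/1953125 = 67108864/5.
Numerically: E[X] ≈ 1.34218e+07.

E[X] = 100000000 · (4/5)^{9} = 67108864/5 ≈ 1.34218e+07.


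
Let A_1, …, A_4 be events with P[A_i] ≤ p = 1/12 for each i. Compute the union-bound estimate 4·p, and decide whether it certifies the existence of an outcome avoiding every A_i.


Union bound: P[∪_{i=1}^{4} A_i] ≤ Σ_i P[A_i] ≤ 4·p = 4·(1/12) = 1/3.
Numerically: 1/3 ≈ 0.333.
Is 1/3 < 1? YES.
Since P[∪ A_i] ≤ 1/3 < 1, the complement has P[∩ A_i^c] ≥ 1 − 1/3 = 2/3 > 0, so some outcome avoids every A_i.

4·p = 1/3 ≈ 0.333; existence CERTIFIED by the union bound.


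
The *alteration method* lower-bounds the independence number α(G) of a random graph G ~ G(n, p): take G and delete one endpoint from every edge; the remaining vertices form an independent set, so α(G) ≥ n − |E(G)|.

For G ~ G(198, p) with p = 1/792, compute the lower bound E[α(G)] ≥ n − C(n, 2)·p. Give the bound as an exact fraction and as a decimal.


E[|E(G)|] = C(198, 2)·p = 19503 · (1/792) = 197/8.
E[α(G)] ≥ n − E[|E(G)|] = 198 − 197/8 = 1387/8.
Numerically: ≈ 173.3750.
(This is only a lower bound; the true E[α(G)] may be larger.)

E[α(G)] ≥ 1387/8 ≈ 173.3750.


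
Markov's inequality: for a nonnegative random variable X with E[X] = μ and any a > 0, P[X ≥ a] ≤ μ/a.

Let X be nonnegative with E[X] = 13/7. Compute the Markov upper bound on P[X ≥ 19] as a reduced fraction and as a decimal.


μ = E[X] = 13/7, a = 19.
Markov: P[X ≥ 19] ≤ μ/a = (13/7)/19 = 13/133.
Numerically: ≈ 0.0977.
(Since a = 19 > μ = 1.8571, the bound 13/133 is < 1 and informative.)

P[X ≥ 19] ≤ 13/133 ≈ 0.0977.


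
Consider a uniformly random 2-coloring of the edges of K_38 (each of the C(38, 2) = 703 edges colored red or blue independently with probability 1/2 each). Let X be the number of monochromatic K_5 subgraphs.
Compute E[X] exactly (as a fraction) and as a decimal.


Let X = Σ_S X_S over the C(38, 5) = 501942 subsets S of size 5, where X_S = 1 if the K_5 on S is monochromatic.
For a fixed S, the K_5 on S has C(5, 2) = 10 edges. P[all 10 edges red] = (1/2)^10, and likewise for blue, so P[monochromatic] = 2·(1/2)^10 = 2^{1 − 10} = 1/512.
Summing: E[X] = C(38, 5) · 2^{1 − 10} = 501942 · 1/512 = 250971/256.
Numerically: E[X] ≈ 980.35547.

E[X] = C(38,5)·2^(1−C(5,2)) = 250971/256 ≈ 980.35547.


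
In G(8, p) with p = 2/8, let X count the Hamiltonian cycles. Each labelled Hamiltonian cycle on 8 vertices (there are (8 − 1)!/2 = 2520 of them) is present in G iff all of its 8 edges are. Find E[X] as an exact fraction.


K_8 has (8 − 1)!/2 = 2520 labelled Hamiltonian cycles.
For each such Hamiltonian cycle H, let X_H = 1 if all 8 edges of H are present in G. Then P[X_H = 1] = p^{8} = (1/4)^{8} = 1/65536.
By linearity: E[X] = Σ_H E[X_H] = 2520 · p^{8} = 2520 · 1/65536 = 315/8192.
Numerically: E[X] ≈ 0.0384521.

E[X] = 2520 · (1/4)^{8} = 315/8192 ≈ 0.0384521.


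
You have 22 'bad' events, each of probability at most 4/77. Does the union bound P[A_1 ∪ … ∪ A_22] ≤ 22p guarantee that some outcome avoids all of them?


Union bound: P[∪_{i=1}^{22} A_i] ≤ Σ_i P[A_i] ≤ 22·p = 22·(4/77) = 8/7.
Numerically: 8/7 ≈ 1.1429.
Is 8/7 < 1? NO.
Since the bound 8/7 is ≥ 1, the union bound is uninformative here; it does NOT by itself certify existence.

22·p = 8/7 ≈ 1.1429; existence NOT certified by the union bound.


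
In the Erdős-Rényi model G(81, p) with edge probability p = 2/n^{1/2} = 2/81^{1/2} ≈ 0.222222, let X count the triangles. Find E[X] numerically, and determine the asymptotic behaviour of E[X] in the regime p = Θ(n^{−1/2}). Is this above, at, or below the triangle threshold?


Number of potential triangles: C(81, 3) = 85320.
Each occurs with probability p³ ≈ (0.222222)³ ≈ 1.09739369e-02.
By linearity: E[X] = C(81, 3)·p³ ≈ 85320 · 1.09739369e-02 ≈ 936.296296.
Since α = 1/2 < 1, p = c/n^{1/2} ≫ 1/n is above the triangle threshold p ~ 1/n. Asymptotically E[X] ~ (c³/6)·n^{3(1−α)} = (2³/6)·n^{1.5} → ∞; triangles are abundant w.h.p.

E[X] ≈ 936.296296; in regime p = Θ(1/n^{1/2}) E[X] diverges (above the triangle threshold p ~ 1/n).


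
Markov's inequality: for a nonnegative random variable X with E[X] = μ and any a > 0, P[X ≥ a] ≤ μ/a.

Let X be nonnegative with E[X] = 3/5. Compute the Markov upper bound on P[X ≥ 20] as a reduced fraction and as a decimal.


μ = E[X] = 3/5, a = 20.
Markov: P[X ≥ 20] ≤ μ/a = (3/5)/20 = 3/100.
Numerically: ≈ 0.0300.
(Since a = 20 > μ = 0.6000, the bound 3/100 is < 1 and informative.)

P[X ≥ 20] ≤ 3/100 ≈ 0.0300.


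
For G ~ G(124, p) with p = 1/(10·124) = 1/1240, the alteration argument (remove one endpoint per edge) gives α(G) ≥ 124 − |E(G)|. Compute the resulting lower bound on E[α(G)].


E[|E(G)|] = C(124, 2)·p = 7626 · (1/1240) = 123/20.
E[α(G)] ≥ n − E[|E(G)|] = 124 − 123/20 = 2357/20.
Numerically: ≈ 117.85000.
(This is only a lower bound; the true E[α(G)] may be larger.)

E[α(G)] ≥ 2357/20 ≈ 117.85000.
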